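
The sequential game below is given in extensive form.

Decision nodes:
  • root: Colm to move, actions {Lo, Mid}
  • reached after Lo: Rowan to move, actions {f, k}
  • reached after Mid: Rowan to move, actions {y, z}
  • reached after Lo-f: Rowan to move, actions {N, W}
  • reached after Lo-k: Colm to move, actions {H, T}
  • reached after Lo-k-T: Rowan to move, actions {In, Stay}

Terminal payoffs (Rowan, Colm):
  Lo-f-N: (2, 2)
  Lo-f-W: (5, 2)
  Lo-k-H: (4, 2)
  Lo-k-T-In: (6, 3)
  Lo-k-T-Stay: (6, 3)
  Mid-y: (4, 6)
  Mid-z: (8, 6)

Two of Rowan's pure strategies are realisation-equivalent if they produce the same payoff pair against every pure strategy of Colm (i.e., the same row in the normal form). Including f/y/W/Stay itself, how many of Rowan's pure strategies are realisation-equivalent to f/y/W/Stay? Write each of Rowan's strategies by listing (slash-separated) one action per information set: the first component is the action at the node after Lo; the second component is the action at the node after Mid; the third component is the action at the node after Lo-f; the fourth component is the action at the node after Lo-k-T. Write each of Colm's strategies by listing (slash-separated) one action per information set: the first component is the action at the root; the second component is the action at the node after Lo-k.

Row for f/y/W/Stay (columns Lo/H, Lo/T, Mid/H, Mid/T): (5,2) (5,2) (4,6) (4,6).
Under f/y/W/Stay, Rowan's choice at the node after Lo-k-T can never be reached regardless of what Colm does, so varying those choices leaves every outcome unchanged.
Holding the reachable choices fixed and varying the unreachable one freely already gives 2 equivalent strategies.
No other strategy reproduces this row, so those 2 are the full class: f/y/W/In, f/y/W/Stay.

2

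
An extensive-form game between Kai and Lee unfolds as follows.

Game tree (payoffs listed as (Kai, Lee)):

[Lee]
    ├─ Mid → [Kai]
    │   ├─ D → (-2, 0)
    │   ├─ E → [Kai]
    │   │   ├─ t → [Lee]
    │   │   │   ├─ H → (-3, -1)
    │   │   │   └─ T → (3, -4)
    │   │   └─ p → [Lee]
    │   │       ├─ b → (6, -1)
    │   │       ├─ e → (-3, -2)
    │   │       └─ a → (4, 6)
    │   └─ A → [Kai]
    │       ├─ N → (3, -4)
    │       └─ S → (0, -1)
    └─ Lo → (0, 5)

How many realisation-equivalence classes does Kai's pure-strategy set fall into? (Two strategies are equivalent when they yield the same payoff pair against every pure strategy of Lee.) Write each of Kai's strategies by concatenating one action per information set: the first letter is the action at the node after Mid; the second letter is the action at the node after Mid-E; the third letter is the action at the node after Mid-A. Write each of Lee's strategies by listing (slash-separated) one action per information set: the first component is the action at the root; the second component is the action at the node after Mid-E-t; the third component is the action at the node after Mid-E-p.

5

Kai has 12 pure strategies: DtN, DtS, DpN, DpS, EtN, EtS, EpN, EpS, AtN, AtS, ApN, ApS. Columns: Mid/H/b, Mid/H/e, Mid/H/a, Mid/T/b, Mid/T/e, Mid/T/a, Lo/H/b, Lo/H/e, Lo/H/a, Lo/T/b, Lo/T/e, Lo/T/a.
{DtN, DtS, DpN, DpS} → row (-2,0) (-2,0) (-2,0) (-2,0) (-2,0) (-2,0) (0,5) (0,5) (0,5) (0,5) (0,5) (0,5)
{EtN, EtS} → row (-3,-1) (-3,-1) (-3,-1) (3,-4) (3,-4) (3,-4) (0,5) (0,5) (0,5) (0,5) (0,5) (0,5)
{EpN, EpS} → row (6,-1) (-3,-2) (4,6) (6,-1) (-3,-2) (4,6) (0,5) (0,5) (0,5) (0,5) (0,5) (0,5)
{AtN, ApN} → row (3,-4) (3,-4) (3,-4) (3,-4) (3,-4) (3,-4) (0,5) (0,5) (0,5) (0,5) (0,5) (0,5)
{AtS, ApS} → row (0,-1) (0,-1) (0,-1) (0,-1) (0,-1) (0,-1) (0,5) (0,5) (0,5) (0,5) (0,5) (0,5)
That's 5 distinct rows out of 12 strategies.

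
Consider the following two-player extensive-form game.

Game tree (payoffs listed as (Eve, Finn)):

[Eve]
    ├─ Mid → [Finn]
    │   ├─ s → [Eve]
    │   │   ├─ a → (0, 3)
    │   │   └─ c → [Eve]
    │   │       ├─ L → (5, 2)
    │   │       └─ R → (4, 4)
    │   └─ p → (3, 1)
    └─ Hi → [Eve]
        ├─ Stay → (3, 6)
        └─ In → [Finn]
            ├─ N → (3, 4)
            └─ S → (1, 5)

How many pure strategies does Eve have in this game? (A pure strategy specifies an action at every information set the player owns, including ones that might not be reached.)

Eve owns the root with actions {Mid, Hi} — two choices.
Eve owns the node after Hi with actions {Stay, In} — two choices.
Eve owns the node after Mid-s with actions {a, c} — two choices.
Eve owns the node after Mid-s-c with actions {L, R} — two choices.
A pure strategy fixes one action at each information set independently, so the count is the product 2 × 2 × 2 × 2 = 16.
(For reference, Finn has 4 pure strategies, giving a 16×4 normal-form matrix.)

16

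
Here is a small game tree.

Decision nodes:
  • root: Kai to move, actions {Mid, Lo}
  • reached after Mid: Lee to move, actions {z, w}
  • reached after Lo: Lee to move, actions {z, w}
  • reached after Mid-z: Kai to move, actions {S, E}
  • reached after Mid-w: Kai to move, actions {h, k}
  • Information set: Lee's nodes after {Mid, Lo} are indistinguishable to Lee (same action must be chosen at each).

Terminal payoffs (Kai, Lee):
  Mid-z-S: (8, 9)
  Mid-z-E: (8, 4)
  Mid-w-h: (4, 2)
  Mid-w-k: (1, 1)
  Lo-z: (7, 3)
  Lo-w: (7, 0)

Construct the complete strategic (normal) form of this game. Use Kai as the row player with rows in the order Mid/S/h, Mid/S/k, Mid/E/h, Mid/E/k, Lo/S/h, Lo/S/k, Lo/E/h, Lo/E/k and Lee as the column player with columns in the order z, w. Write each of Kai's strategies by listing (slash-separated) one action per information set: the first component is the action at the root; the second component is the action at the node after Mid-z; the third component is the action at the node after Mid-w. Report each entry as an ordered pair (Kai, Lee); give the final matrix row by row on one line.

Mid/S/h: (8,9) (4,2) | Mid/S/k: (8,9) (1,1) | Mid/E/h: (8,4) (4,2) | Mid/E/k: (8,4) (1,1) | Lo/S/h: (7,3) (7,0) | Lo/S/k: (7,3) (7,0) | Lo/E/h: (7,3) (7,0) | Lo/E/k: (7,3) (7,0)

               z        w
Mid/S/h    (8,9)    (4,2)
Mid/S/k    (8,9)    (1,1)
Mid/E/h    (8,4)    (4,2)
Mid/E/k    (8,4)    (1,1)
 Lo/S/h    (7,3)    (7,0)
 Lo/S/k    (7,3)    (7,0)
 Lo/E/h    (7,3)    (7,0)
 Lo/E/k    (7,3)    (7,0)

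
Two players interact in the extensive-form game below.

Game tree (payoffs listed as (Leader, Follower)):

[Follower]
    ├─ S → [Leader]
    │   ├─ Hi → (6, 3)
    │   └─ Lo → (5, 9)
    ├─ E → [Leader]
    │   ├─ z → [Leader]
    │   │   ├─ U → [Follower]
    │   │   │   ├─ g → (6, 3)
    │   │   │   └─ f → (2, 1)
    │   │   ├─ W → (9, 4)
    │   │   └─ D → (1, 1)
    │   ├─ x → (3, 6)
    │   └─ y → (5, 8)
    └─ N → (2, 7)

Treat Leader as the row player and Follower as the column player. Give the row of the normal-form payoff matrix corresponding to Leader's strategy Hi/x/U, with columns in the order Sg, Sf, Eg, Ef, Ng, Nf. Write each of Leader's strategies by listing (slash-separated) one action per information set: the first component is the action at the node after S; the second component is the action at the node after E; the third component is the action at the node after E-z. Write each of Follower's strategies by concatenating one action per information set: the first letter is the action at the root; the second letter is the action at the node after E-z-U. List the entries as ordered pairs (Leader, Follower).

(6,3) (6,3) (3,6) (3,6) (2,7) (2,7)

vs Sg: Follower plays S → Leader plays Hi at [S] → (6, 3)
vs Sf: Follower plays S → Leader plays Hi at [S] → (6, 3)
vs Eg: Follower plays E → Leader plays x at [E] → (3, 6)
vs Ef: Follower plays E → Leader plays x at [E] → (3, 6)
vs Ng: Follower plays N → (2, 7)
vs Nf: Follower plays N → (2, 7)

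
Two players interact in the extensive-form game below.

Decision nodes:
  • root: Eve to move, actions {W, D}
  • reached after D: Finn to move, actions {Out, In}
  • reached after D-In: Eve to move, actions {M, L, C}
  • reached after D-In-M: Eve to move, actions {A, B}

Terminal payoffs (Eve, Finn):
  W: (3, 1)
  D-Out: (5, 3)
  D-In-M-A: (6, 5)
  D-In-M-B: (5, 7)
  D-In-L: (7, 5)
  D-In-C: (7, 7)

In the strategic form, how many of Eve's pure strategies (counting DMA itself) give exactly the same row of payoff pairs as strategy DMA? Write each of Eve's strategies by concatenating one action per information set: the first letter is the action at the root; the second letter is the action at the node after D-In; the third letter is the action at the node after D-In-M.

Row for DMA (columns Out, In): (5,3) (6,5).
Every one of Eve's information sets is on the play path for some reply by Finn when Eve follows DMA.
Changing the action at any of them therefore changes at least one column, so only DMA itself gives this row.

1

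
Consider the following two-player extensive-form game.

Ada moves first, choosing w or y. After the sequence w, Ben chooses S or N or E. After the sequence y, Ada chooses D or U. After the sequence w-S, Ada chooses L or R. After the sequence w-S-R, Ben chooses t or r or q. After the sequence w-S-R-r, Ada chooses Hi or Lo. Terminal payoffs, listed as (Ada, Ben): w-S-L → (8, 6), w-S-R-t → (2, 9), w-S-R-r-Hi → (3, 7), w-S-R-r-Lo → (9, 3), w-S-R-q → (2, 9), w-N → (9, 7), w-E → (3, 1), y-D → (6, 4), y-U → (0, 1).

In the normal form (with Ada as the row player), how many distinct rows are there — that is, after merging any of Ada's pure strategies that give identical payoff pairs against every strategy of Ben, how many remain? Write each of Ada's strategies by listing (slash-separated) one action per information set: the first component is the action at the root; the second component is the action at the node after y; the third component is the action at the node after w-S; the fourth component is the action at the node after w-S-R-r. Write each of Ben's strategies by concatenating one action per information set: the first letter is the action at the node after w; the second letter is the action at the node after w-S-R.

Ada has 16 pure strategies: w/D/L/Hi, w/D/L/Lo, w/D/R/Hi, w/D/R/Lo, w/U/L/Hi, w/U/L/Lo, w/U/R/Hi, w/U/R/Lo, y/D/L/Hi, y/D/L/Lo, y/D/R/Hi, y/D/R/Lo, y/U/L/Hi, y/U/L/Lo, y/U/R/Hi, y/U/R/Lo. Columns: St, Sr, Sq, Nt, Nr, Nq, Et, Er, Eq.
{w/D/L/Hi, w/D/L/Lo, w/U/L/Hi, w/U/L/Lo} → row (8,6) (8,6) (8,6) (9,7) (9,7) (9,7) (3,1) (3,1) (3,1)
{w/D/R/Hi, w/U/R/Hi} → row (2,9) (3,7) (2,9) (9,7) (9,7) (9,7) (3,1) (3,1) (3,1)
{w/D/R/Lo, w/U/R/Lo} → row (2,9) (9,3) (2,9) (9,7) (9,7) (9,7) (3,1) (3,1) (3,1)
{y/D/L/Hi, y/D/L/Lo, y/D/R/Hi, y/D/R/Lo} → row (6,4) (6,4) (6,4) (6,4) (6,4) (6,4) (6,4) (6,4) (6,4)
{y/U/L/Hi, y/U/L/Lo, y/U/R/Hi, y/U/R/Lo} → row (0,1) (0,1) (0,1) (0,1) (0,1) (0,1) (0,1) (0,1) (0,1)
That's 5 distinct rows out of 16 strategies.

5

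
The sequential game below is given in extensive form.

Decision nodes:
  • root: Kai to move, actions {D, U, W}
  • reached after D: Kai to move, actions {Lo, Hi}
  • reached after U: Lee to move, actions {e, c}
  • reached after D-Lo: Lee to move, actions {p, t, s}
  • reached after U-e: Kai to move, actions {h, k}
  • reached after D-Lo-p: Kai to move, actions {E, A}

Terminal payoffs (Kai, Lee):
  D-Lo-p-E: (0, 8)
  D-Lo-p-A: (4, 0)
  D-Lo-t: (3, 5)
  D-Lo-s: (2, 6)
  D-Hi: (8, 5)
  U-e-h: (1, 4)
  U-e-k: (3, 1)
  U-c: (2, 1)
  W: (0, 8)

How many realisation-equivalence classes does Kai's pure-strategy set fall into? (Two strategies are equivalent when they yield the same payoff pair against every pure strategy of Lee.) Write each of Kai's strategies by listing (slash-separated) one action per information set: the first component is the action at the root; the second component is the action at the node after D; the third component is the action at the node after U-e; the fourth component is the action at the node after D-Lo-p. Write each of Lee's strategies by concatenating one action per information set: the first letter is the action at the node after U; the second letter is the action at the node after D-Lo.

6

Kai has 24 pure strategies: D/Lo/h/E, D/Lo/h/A, D/Lo/k/E, D/Lo/k/A, D/Hi/h/E, D/Hi/h/A, D/Hi/k/E, D/Hi/k/A, U/Lo/h/E, U/Lo/h/A, U/Lo/k/E, U/Lo/k/A, U/Hi/h/E, U/Hi/h/A, U/Hi/k/E, U/Hi/k/A, W/Lo/h/E, W/Lo/h/A, W/Lo/k/E, W/Lo/k/A, W/Hi/h/E, W/Hi/h/A, W/Hi/k/E, W/Hi/k/A. Columns: ep, et, es, cp, ct, cs.
{D/Lo/h/E, D/Lo/k/E} → row (0,8) (3,5) (2,6) (0,8) (3,5) (2,6)
{D/Lo/h/A, D/Lo/k/A} → row (4,0) (3,5) (2,6) (4,0) (3,5) (2,6)
{D/Hi/h/E, D/Hi/h/A, D/Hi/k/E, D/Hi/k/A} → row (8,5) (8,5) (8,5) (8,5) (8,5) (8,5)
{U/Lo/h/E, U/Lo/h/A, U/Hi/h/E, U/Hi/h/A} → row (1,4) (1,4) (1,4) (2,1) (2,1) (2,1)
{U/Lo/k/E, U/Lo/k/A, U/Hi/k/E, U/Hi/k/A} → row (3,1) (3,1) (3,1) (2,1) (2,1) (2,1)
{W/Lo/h/E, W/Lo/h/A, W/Lo/k/E, W/Lo/k/A, W/Hi/h/E, W/Hi/h/A, W/Hi/k/E, W/Hi/k/A} → row (0,8) (0,8) (0,8) (0,8) (0,8) (0,8)
That's 6 distinct rows out of 24 strategies.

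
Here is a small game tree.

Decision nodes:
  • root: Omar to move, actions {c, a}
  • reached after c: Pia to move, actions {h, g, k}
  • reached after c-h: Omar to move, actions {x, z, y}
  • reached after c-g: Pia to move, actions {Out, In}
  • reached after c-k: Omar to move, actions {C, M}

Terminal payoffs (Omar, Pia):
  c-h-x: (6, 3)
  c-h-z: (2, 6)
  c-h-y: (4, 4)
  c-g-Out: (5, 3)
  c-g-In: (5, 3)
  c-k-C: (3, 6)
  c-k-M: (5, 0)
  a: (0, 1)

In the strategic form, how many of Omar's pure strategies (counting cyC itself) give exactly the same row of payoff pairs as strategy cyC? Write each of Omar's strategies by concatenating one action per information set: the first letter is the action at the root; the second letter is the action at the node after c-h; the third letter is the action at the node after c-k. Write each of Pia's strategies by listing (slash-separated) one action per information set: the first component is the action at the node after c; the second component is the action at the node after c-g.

1

Row for cyC (columns h/Out, h/In, g/Out, g/In, k/Out, k/In): (4,4) (4,4) (5,3) (5,3) (3,6) (3,6).
Every one of Omar's information sets is on the play path for some reply by Pia when Omar follows cyC.
Changing the action at any of them therefore changes at least one column, so only cyC itself gives this row.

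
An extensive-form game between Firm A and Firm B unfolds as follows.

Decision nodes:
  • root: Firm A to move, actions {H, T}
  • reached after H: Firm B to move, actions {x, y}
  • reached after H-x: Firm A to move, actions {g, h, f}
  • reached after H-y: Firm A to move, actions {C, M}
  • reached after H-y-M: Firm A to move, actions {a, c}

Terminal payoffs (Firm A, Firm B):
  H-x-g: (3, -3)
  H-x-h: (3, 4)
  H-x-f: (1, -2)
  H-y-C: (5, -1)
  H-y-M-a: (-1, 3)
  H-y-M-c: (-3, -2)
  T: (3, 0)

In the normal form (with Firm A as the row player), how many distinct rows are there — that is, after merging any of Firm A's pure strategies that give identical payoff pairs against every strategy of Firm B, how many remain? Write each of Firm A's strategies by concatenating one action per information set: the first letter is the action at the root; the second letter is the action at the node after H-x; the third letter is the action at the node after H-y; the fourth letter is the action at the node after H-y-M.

Firm A has 24 pure strategies: HgCa, HgCc, HgMa, HgMc, HhCa, HhCc, HhMa, HhMc, HfCa, HfCc, HfMa, HfMc, TgCa, TgCc, TgMa, TgMc, ThCa, ThCc, ThMa, ThMc, TfCa, TfCc, TfMa, TfMc. Columns: x, y.
{HgCa, HgCc} → row (3,-3) (5,-1)
{HgMa} → row (3,-3) (-1,3)
{HgMc} → row (3,-3) (-3,-2)
{HhCa, HhCc} → row (3,4) (5,-1)
{HhMa} → row (3,4) (-1,3)
{HhMc} → row (3,4) (-3,-2)
{HfCa, HfCc} → row (1,-2) (5,-1)
{HfMa} → row (1,-2) (-1,3)
{HfMc} → row (1,-2) (-3,-2)
{TgCa, TgCc, TgMa, TgMc, ThCa, ThCc, ThMa, ThMc, TfCa, TfCc, TfMa, TfMc} → row (3,0) (3,0)
That's 10 distinct rows out of 24 strategies.

10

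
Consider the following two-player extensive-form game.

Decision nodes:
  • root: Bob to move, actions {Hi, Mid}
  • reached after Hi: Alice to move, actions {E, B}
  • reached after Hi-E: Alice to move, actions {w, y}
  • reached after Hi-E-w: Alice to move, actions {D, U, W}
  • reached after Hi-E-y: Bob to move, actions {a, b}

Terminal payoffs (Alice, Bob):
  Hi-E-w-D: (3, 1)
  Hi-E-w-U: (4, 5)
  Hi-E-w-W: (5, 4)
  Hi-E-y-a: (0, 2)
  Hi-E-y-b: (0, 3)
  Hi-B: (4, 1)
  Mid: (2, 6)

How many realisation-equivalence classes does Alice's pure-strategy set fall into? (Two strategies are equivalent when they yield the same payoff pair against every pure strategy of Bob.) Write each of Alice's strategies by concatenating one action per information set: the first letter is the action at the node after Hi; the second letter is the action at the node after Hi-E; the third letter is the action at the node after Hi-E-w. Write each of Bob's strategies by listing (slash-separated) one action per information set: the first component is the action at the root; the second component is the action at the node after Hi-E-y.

5

Alice has 12 pure strategies: EwD, EwU, EwW, EyD, EyU, EyW, BwD, BwU, BwW, ByD, ByU, ByW. Columns: Hi/a, Hi/b, Mid/a, Mid/b.
{EwD} → row (3,1) (3,1) (2,6) (2,6)
{EwU} → row (4,5) (4,5) (2,6) (2,6)
{EwW} → row (5,4) (5,4) (2,6) (2,6)
{EyD, EyU, EyW} → row (0,2) (0,3) (2,6) (2,6)
{BwD, BwU, BwW, ByD, ByU, ByW} → row (4,1) (4,1) (2,6) (2,6)
That's 5 distinct rows out of 12 strategies.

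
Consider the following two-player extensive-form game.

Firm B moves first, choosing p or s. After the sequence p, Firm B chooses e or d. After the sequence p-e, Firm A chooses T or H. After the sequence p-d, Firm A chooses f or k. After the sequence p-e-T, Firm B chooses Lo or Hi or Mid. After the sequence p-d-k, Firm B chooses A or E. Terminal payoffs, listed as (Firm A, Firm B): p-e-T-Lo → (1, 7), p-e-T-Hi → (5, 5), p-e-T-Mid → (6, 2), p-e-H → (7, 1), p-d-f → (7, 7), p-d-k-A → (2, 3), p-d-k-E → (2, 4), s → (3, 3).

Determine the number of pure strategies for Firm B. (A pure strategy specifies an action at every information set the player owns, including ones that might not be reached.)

24

Firm B owns the root with actions {p, s} — two choices.
Firm B owns the node after p with actions {e, d} — two choices.
Firm B owns the node after p-e-T with actions {Lo, Hi, Mid} — three choices.
Firm B owns the node after p-d-k with actions {A, E} — two choices.
A pure strategy fixes one action at each information set independently, so the count is the product 2 × 2 × 3 × 2 = 24.
(For reference, Firm A has 4 pure strategies, giving a 24×4 normal-form matrix.)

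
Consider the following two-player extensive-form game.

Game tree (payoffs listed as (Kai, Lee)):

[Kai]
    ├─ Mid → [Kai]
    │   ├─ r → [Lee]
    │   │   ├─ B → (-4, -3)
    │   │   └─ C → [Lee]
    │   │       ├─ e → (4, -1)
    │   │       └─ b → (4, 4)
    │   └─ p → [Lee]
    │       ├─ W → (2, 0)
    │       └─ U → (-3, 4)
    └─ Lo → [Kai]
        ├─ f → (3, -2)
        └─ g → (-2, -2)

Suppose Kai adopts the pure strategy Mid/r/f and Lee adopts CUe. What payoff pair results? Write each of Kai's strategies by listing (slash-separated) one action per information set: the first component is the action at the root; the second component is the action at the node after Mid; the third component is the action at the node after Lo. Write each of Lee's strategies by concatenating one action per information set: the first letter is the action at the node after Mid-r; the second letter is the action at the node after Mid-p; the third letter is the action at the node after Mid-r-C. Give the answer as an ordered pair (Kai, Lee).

(4, -1)

Trace the play path from the root:
  Kai plays Mid
  Kai plays r at [Mid]
  Lee plays C at [Mid-r]
  Lee plays e at [Mid-r-C]
→ terminal payoff (4, -1).
(Kai's choice at the node after Lo is never reached on this path, so it doesn't affect the outcome.)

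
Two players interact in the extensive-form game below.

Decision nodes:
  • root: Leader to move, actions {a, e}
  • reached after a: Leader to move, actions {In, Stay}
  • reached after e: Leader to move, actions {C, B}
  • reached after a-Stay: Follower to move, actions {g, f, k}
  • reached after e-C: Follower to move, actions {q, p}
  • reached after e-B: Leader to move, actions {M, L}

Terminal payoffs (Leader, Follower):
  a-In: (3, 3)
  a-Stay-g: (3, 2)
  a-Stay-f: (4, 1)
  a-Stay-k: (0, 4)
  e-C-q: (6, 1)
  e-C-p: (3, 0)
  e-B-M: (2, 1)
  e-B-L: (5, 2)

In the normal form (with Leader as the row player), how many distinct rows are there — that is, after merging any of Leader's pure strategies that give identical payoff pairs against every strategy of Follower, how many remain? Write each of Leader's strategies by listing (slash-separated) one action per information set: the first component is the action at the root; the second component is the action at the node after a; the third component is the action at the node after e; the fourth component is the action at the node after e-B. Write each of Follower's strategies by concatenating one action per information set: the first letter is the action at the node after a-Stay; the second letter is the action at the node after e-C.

Leader has 16 pure strategies: a/In/C/M, a/In/C/L, a/In/B/M, a/In/B/L, a/Stay/C/M, a/Stay/C/L, a/Stay/B/M, a/Stay/B/L, e/In/C/M, e/In/C/L, e/In/B/M, e/In/B/L, e/Stay/C/M, e/Stay/C/L, e/Stay/B/M, e/Stay/B/L. Columns: gq, gp, fq, fp, kq, kp.
{a/In/C/M, a/In/C/L, a/In/B/M, a/In/B/L} → row (3,3) (3,3) (3,3) (3,3) (3,3) (3,3)
{a/Stay/C/M, a/Stay/C/L, a/Stay/B/M, a/Stay/B/L} → row (3,2) (3,2) (4,1) (4,1) (0,4) (0,4)
{e/In/C/M, e/In/C/L, e/Stay/C/M, e/Stay/C/L} → row (6,1) (3,0) (6,1) (3,0) (6,1) (3,0)
{e/In/B/M, e/Stay/B/M} → row (2,1) (2,1) (2,1) (2,1) (2,1) (2,1)
{e/In/B/L, e/Stay/B/L} → row (5,2) (5,2) (5,2) (5,2) (5,2) (5,2)
That's 5 distinct rows out of 16 strategies.

5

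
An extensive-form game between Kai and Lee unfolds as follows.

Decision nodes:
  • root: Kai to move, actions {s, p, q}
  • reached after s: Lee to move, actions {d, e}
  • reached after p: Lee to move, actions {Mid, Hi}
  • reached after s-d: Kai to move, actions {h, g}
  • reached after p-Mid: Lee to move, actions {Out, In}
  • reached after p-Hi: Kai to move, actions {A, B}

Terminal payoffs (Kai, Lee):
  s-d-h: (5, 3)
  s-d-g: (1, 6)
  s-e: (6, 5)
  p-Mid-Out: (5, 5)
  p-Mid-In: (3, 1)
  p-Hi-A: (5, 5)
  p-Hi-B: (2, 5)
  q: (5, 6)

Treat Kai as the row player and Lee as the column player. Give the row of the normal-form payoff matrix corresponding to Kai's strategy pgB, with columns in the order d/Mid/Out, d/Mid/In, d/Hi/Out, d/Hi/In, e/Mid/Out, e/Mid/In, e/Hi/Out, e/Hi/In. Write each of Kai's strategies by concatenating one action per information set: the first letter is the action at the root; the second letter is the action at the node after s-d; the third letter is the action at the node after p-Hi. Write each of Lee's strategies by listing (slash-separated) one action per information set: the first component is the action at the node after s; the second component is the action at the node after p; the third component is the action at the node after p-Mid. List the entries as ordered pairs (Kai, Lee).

(5,5) (3,1) (2,5) (2,5) (5,5) (3,1) (2,5) (2,5)

vs d/Mid/Out: Kai plays p → Lee plays Mid at [p] → Lee plays Out at [p-Mid] → (5, 5)
vs d/Mid/In: Kai plays p → Lee plays Mid at [p] → Lee plays In at [p-Mid] → (3, 1)
vs d/Hi/Out: Kai plays p → Lee plays Hi at [p] → Kai plays B at [p-Hi] → (2, 5)
vs d/Hi/In: Kai plays p → Lee plays Hi at [p] → Kai plays B at [p-Hi] → (2, 5)
vs e/Mid/Out: Kai plays p → Lee plays Mid at [p] → Lee plays Out at [p-Mid] → (5, 5)
vs e/Mid/In: Kai plays p → Lee plays Mid at [p] → Lee plays In at [p-Mid] → (3, 1)
vs e/Hi/Out: Kai plays p → Lee plays Hi at [p] → Kai plays B at [p-Hi] → (2, 5)
vs e/Hi/In: Kai plays p → Lee plays Hi at [p] → Kai plays B at [p-Hi] → (2, 5)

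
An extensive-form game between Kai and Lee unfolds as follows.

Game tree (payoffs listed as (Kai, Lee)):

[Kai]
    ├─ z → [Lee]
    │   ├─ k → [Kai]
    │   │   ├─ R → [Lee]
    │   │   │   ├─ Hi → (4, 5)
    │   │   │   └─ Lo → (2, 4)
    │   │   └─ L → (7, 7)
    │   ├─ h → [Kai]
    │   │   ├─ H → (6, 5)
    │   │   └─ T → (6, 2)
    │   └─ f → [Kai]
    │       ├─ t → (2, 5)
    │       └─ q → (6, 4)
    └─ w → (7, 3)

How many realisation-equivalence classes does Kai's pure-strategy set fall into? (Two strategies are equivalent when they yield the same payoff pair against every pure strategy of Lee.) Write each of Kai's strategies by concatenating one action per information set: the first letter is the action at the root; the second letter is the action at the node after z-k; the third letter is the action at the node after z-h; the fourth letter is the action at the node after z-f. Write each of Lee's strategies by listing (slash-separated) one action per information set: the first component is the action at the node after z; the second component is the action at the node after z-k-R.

Kai has 16 pure strategies: zRHt, zRHq, zRTt, zRTq, zLHt, zLHq, zLTt, zLTq, wRHt, wRHq, wRTt, wRTq, wLHt, wLHq, wLTt, wLTq. Columns: k/Hi, k/Lo, h/Hi, h/Lo, f/Hi, f/Lo.
{zRHt} → row (4,5) (2,4) (6,5) (6,5) (2,5) (2,5)
{zRHq} → row (4,5) (2,4) (6,5) (6,5) (6,4) (6,4)
{zRTt} → row (4,5) (2,4) (6,2) (6,2) (2,5) (2,5)
{zRTq} → row (4,5) (2,4) (6,2) (6,2) (6,4) (6,4)
{zLHt} → row (7,7) (7,7) (6,5) (6,5) (2,5) (2,5)
{zLHq} → row (7,7) (7,7) (6,5) (6,5) (6,4) (6,4)
{zLTt} → row (7,7) (7,7) (6,2) (6,2) (2,5) (2,5)
{zLTq} → row (7,7) (7,7) (6,2) (6,2) (6,4) (6,4)
{wRHt, wRHq, wRTt, wRTq, wLHt, wLHq, wLTt, wLTq} → row (7,3) (7,3) (7,3) (7,3) (7,3) (7,3)
That's 9 distinct rows out of 16 strategies.

9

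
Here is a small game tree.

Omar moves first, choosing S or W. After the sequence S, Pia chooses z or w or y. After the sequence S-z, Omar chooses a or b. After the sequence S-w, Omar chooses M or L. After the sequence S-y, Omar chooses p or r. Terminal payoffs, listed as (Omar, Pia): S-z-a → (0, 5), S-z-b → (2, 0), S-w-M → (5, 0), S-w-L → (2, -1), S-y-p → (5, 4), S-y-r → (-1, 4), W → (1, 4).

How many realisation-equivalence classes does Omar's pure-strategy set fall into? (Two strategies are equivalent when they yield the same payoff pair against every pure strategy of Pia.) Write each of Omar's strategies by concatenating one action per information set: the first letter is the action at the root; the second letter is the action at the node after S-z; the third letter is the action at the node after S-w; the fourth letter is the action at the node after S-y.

9

Omar has 16 pure strategies: SaMp, SaMr, SaLp, SaLr, SbMp, SbMr, SbLp, SbLr, WaMp, WaMr, WaLp, WaLr, WbMp, WbMr, WbLp, WbLr. Columns: z, w, y.
{SaMp} → row (0,5) (5,0) (5,4)
{SaMr} → row (0,5) (5,0) (-1,4)
{SaLp} → row (0,5) (2,-1) (5,4)
{SaLr} → row (0,5) (2,-1) (-1,4)
{SbMp} → row (2,0) (5,0) (5,4)
{SbMr} → row (2,0) (5,0) (-1,4)
{SbLp} → row (2,0) (2,-1) (5,4)
{SbLr} → row (2,0) (2,-1) (-1,4)
{WaMp, WaMr, WaLp, WaLr, WbMp, WbMr, WbLp, WbLr} → row (1,4) (1,4) (1,4)
That's 9 distinct rows out of 16 strategies.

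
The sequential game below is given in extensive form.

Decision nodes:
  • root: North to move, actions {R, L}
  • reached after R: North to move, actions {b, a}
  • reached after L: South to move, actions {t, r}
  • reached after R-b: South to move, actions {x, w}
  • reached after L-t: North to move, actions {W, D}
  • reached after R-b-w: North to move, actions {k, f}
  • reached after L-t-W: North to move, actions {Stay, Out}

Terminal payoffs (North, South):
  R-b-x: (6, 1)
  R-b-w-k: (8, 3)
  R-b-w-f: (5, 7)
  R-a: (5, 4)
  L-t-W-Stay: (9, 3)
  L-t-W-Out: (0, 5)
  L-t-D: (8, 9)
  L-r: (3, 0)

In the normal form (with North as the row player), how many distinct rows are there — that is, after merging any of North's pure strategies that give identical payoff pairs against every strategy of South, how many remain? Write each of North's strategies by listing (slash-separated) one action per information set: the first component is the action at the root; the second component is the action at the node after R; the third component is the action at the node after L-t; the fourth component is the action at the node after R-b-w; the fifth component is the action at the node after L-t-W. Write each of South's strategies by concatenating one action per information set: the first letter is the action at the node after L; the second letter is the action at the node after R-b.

North has 32 pure strategies: R/b/W/k/Stay, R/b/W/k/Out, R/b/W/f/Stay, R/b/W/f/Out, R/b/D/k/Stay, R/b/D/k/Out, R/b/D/f/Stay, R/b/D/f/Out, R/a/W/k/Stay, R/a/W/k/Out, R/a/W/f/Stay, R/a/W/f/Out, R/a/D/k/Stay, R/a/D/k/Out, R/a/D/f/Stay, R/a/D/f/Out, L/b/W/k/Stay, L/b/W/k/Out, L/b/W/f/Stay, L/b/W/f/Out, L/b/D/k/Stay, L/b/D/k/Out, L/b/D/f/Stay, L/b/D/f/Out, L/a/W/k/Stay, L/a/W/k/Out, L/a/W/f/Stay, L/a/W/f/Out, L/a/D/k/Stay, L/a/D/k/Out, L/a/D/f/Stay, L/a/D/f/Out. Columns: tx, tw, rx, rw.
{R/b/W/k/Stay, R/b/W/k/Out, R/b/D/k/Stay, R/b/D/k/Out} → row (6,1) (8,3) (6,1) (8,3)
{R/b/W/f/Stay, R/b/W/f/Out, R/b/D/f/Stay, R/b/D/f/Out} → row (6,1) (5,7) (6,1) (5,7)
{R/a/W/k/Stay, R/a/W/k/Out, R/a/W/f/Stay, R/a/W/f/Out, R/a/D/k/Stay, R/a/D/k/Out, R/a/D/f/Stay, R/a/D/f/Out} → row (5,4) (5,4) (5,4) (5,4)
{L/b/W/k/Stay, L/b/W/f/Stay, L/a/W/k/Stay, L/a/W/f/Stay} → row (9,3) (9,3) (3,0) (3,0)
{L/b/W/k/Out, L/b/W/f/Out, L/a/W/k/Out, L/a/W/f/Out} → row (0,5) (0,5) (3,0) (3,0)
{L/b/D/k/Stay, L/b/D/k/Out, L/b/D/f/Stay, L/b/D/f/Out, L/a/D/k/Stay, L/a/D/k/Out, L/a/D/f/Stay, L/a/D/f/Out} → row (8,9) (8,9) (3,0) (3,0)
That's 6 distinct rows out of 32 strategies.

6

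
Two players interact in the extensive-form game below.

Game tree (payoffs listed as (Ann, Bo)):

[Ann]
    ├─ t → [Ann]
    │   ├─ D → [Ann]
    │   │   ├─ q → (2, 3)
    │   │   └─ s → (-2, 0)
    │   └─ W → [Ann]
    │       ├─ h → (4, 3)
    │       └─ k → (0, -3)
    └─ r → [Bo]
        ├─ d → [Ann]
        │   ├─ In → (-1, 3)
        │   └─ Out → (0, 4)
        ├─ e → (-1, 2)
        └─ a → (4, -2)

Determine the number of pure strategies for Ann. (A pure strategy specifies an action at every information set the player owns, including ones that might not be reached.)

32

Ann owns the root with actions {t, r} — two choices.
Ann owns the node after t with actions {D, W} — two choices.
Ann owns the node after t-D with actions {q, s} — two choices.
Ann owns the node after t-W with actions {h, k} — two choices.
Ann owns the node after r-d with actions {In, Out} — two choices.
A pure strategy fixes one action at each information set independently, so the count is the product 2 × 2 × 2 × 2 × 2 = 32.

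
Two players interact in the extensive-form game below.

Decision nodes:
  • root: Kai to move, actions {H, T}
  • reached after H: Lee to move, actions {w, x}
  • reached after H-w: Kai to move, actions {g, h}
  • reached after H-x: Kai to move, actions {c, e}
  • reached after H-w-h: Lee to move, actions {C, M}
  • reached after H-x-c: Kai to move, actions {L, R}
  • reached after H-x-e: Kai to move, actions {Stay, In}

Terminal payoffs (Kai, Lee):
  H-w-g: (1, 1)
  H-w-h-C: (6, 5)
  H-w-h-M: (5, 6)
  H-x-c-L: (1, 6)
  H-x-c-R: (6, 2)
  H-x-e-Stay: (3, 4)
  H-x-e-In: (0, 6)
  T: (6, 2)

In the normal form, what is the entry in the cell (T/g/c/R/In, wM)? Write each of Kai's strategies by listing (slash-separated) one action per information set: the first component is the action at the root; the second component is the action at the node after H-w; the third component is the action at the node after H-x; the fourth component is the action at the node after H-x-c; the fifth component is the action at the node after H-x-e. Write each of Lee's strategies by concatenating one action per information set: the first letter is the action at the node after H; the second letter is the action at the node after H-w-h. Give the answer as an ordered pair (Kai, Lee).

Trace the play path from the root:
  Kai plays T
→ terminal payoff (6, 2).
(Kai's choice at the node after H-w is never reached on this path, so it doesn't affect the outcome.)

(6, 2)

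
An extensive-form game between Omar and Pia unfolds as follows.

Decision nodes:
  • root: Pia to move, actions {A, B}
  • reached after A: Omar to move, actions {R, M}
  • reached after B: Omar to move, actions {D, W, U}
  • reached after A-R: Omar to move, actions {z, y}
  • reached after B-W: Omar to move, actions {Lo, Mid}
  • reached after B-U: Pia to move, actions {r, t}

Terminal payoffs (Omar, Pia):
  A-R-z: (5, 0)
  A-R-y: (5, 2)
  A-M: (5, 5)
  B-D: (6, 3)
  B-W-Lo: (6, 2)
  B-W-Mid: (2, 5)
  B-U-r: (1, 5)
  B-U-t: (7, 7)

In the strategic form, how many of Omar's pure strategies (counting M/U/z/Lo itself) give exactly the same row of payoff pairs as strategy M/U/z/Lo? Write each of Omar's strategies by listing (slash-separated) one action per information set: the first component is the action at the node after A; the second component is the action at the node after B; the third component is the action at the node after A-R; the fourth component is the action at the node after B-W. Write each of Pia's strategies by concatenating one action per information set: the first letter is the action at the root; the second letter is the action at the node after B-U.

Row for M/U/z/Lo (columns Ar, At, Br, Bt): (5,5) (5,5) (1,5) (7,7).
Under M/U/z/Lo, Omar's choice at the node after A-R and at the node after B-W can never be reached regardless of what Pia does, so varying those choices leaves every outcome unchanged.
Holding the reachable choices fixed and varying the unreachable ones freely already gives 2 × 2 = 4 equivalent strategies.
No other strategy reproduces this row, so those 4 are the full class: M/U/z/Lo, M/U/z/Mid, M/U/y/Lo, M/U/y/Mid.

4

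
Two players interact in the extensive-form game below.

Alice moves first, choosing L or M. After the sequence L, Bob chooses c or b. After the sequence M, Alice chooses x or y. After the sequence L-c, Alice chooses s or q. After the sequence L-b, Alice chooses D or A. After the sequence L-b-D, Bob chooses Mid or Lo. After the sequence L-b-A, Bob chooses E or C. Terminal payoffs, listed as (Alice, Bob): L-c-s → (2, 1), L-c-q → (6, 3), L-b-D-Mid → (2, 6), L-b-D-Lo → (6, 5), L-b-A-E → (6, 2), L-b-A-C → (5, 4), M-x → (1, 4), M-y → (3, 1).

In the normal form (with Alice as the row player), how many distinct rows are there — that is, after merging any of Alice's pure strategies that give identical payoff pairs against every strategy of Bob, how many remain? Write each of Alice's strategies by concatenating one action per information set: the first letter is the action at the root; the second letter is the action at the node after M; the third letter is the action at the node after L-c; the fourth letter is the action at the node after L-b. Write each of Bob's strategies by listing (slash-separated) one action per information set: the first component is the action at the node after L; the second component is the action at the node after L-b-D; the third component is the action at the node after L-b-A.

Alice has 16 pure strategies: LxsD, LxsA, LxqD, LxqA, LysD, LysA, LyqD, LyqA, MxsD, MxsA, MxqD, MxqA, MysD, MysA, MyqD, MyqA. Columns: c/Mid/E, c/Mid/C, c/Lo/E, c/Lo/C, b/Mid/E, b/Mid/C, b/Lo/E, b/Lo/C.
{LxsD, LysD} → row (2,1) (2,1) (2,1) (2,1) (2,6) (2,6) (6,5) (6,5)
{LxsA, LysA} → row (2,1) (2,1) (2,1) (2,1) (6,2) (5,4) (6,2) (5,4)
{LxqD, LyqD} → row (6,3) (6,3) (6,3) (6,3) (2,6) (2,6) (6,5) (6,5)
{LxqA, LyqA} → row (6,3) (6,3) (6,3) (6,3) (6,2) (5,4) (6,2) (5,4)
{MxsD, MxsA, MxqD, MxqA} → row (1,4) (1,4) (1,4) (1,4) (1,4) (1,4) (1,4) (1,4)
{MysD, MysA, MyqD, MyqA} → row (3,1) (3,1) (3,1) (3,1) (3,1) (3,1) (3,1) (3,1)
That's 6 distinct rows out of 16 strategies.

6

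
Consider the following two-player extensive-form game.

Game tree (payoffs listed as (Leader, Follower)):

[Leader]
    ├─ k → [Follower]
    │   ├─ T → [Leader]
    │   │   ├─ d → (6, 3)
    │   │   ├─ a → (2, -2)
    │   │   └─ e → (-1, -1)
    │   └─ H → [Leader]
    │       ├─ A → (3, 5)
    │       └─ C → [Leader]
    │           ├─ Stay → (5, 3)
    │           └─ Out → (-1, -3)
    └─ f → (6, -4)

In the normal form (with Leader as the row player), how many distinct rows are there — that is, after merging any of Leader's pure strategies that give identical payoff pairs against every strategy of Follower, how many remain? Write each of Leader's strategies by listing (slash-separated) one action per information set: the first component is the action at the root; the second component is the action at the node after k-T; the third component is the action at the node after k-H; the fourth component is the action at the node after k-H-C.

10

Leader has 24 pure strategies: k/d/A/Stay, k/d/A/Out, k/d/C/Stay, k/d/C/Out, k/a/A/Stay, k/a/A/Out, k/a/C/Stay, k/a/C/Out, k/e/A/Stay, k/e/A/Out, k/e/C/Stay, k/e/C/Out, f/d/A/Stay, f/d/A/Out, f/d/C/Stay, f/d/C/Out, f/a/A/Stay, f/a/A/Out, f/a/C/Stay, f/a/C/Out, f/e/A/Stay, f/e/A/Out, f/e/C/Stay, f/e/C/Out. Columns: T, H.
{k/d/A/Stay, k/d/A/Out} → row (6,3) (3,5)
{k/d/C/Stay} → row (6,3) (5,3)
{k/d/C/Out} → row (6,3) (-1,-3)
{k/a/A/Stay, k/a/A/Out} → row (2,-2) (3,5)
{k/a/C/Stay} → row (2,-2) (5,3)
{k/a/C/Out} → row (2,-2) (-1,-3)
{k/e/A/Stay, k/e/A/Out} → row (-1,-1) (3,5)
{k/e/C/Stay} → row (-1,-1) (5,3)
{k/e/C/Out} → row (-1,-1) (-1,-3)
{f/d/A/Stay, f/d/A/Out, f/d/C/Stay, f/d/C/Out, f/a/A/Stay, f/a/A/Out, f/a/C/Stay, f/a/C/Out, f/e/A/Stay, f/e/A/Out, f/e/C/Stay, f/e/C/Out} → row (6,-4) (6,-4)
That's 10 distinct rows out of 24 strategies.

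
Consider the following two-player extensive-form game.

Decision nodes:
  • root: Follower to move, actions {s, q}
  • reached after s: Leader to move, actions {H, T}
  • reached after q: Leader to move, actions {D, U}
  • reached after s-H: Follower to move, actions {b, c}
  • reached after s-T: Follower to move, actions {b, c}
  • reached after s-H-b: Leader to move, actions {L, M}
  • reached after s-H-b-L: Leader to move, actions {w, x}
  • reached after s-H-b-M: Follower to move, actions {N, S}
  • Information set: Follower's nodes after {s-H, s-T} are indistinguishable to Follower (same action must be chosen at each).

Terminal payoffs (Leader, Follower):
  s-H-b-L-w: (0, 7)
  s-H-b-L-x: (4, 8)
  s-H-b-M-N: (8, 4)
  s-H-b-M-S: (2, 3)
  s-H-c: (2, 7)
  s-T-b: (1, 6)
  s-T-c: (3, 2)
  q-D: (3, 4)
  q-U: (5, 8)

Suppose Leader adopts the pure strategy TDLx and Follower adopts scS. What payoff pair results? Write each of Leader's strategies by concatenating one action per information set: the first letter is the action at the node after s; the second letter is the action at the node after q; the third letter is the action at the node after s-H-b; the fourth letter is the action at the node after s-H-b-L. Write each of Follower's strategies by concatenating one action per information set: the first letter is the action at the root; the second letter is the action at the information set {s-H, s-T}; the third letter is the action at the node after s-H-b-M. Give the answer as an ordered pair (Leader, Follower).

(3, 2)

Trace the play path from the root:
  Follower plays s
  Leader plays T at [s]
  Follower plays c at [s-T]
→ terminal payoff (3, 2).
(Leader's choice at the node after q is never reached on this path, so it doesn't affect the outcome.)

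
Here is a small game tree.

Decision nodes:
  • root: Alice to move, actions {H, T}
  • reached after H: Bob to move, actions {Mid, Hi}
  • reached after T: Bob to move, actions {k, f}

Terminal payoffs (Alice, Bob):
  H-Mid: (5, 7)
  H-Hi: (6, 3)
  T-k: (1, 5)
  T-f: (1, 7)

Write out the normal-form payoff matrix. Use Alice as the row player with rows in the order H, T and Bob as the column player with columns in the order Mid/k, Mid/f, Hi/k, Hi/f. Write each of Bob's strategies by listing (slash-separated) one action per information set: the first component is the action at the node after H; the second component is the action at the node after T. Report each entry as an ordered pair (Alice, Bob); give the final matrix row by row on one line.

H: (5,7) (5,7) (6,3) (6,3) | T: (1,5) (1,7) (1,5) (1,7)

        Mid/k    Mid/f     Hi/k     Hi/f
   H    (5,7)    (5,7)    (6,3)    (6,3)
   T    (1,5)    (1,7)    (1,5)    (1,7)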